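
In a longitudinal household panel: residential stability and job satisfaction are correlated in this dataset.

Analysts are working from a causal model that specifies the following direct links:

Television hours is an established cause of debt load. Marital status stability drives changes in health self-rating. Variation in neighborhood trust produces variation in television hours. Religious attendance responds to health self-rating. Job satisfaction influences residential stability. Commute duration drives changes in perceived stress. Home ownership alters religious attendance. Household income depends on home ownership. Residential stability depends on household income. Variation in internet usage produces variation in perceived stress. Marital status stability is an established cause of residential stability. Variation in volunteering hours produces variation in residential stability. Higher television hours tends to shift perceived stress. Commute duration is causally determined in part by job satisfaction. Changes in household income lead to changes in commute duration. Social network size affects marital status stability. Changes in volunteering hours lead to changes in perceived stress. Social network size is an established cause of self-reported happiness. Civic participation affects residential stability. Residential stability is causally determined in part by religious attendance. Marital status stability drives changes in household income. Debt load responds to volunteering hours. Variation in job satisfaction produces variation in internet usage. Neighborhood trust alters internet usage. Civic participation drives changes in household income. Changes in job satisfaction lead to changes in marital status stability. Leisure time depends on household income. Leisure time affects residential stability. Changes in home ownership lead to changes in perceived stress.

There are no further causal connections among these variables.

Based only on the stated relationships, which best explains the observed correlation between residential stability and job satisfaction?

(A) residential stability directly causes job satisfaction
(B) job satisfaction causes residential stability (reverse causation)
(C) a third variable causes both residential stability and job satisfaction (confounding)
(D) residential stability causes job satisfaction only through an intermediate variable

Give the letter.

B

The stated link runs job satisfaction → residential stability; residential stability has no causal path to job satisfaction. No variable causes both, so confounding is ruled out. The correlation reflects reverse causation.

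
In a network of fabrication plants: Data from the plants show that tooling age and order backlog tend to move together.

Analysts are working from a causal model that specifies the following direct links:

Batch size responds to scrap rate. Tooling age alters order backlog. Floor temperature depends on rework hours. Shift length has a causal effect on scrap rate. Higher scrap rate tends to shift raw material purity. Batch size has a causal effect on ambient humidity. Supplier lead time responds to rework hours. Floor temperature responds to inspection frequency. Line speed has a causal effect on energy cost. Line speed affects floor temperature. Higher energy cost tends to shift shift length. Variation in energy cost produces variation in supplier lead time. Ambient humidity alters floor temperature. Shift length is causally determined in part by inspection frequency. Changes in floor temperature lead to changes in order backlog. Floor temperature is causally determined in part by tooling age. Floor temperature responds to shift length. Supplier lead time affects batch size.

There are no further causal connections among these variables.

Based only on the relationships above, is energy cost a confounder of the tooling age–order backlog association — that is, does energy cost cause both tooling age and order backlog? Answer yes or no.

Energy cost has no stated causal path to tooling age. A confounder must cause both variables, so energy cost does not qualify.

no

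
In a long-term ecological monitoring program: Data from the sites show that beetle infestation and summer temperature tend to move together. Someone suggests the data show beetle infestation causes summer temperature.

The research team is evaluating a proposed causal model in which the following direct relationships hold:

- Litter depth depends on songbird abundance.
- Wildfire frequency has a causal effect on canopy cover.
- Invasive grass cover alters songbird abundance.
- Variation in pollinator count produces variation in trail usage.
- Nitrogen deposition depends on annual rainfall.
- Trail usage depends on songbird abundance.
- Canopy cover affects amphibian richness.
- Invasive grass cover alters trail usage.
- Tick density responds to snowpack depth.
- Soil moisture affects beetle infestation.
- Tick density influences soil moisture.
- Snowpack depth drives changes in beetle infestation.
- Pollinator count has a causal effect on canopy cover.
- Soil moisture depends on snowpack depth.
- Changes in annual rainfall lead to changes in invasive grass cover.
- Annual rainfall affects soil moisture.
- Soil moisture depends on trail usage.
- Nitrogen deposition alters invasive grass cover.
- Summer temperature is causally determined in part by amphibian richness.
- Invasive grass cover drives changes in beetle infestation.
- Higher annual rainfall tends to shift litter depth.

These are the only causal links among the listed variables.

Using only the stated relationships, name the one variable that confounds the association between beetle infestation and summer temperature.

Pollinator count has a causal path to beetle infestation (pollinator count → trail usage → soil moisture → beetle infestation) and a separate causal path to summer temperature (pollinator count → canopy cover → amphibian richness → summer temperature), so it is a common cause of both.
No stated relationship gives beetle infestation a causal route to summer temperature, so the correlation is explained by the shared upstream cause rather than a direct effect.

pollinator count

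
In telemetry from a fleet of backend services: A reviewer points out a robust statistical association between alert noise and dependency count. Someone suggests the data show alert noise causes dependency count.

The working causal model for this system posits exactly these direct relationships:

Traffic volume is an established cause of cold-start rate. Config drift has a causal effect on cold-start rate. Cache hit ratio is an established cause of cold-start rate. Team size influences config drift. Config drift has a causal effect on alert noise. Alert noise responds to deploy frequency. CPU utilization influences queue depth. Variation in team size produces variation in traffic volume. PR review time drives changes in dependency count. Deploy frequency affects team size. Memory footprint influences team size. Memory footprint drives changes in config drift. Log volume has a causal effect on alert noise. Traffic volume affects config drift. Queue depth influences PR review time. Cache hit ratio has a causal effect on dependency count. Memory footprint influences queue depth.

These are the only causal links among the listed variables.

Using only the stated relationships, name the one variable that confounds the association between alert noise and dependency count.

memory footprint

Memory footprint has a causal path to alert noise (memory footprint → config drift → alert noise) and a separate causal path to dependency count (memory footprint → queue depth → PR review time → dependency count), so it is a common cause of both.
No stated relationship gives alert noise a causal route to dependency count, so the correlation is explained by the shared upstream cause rather than a direct effect.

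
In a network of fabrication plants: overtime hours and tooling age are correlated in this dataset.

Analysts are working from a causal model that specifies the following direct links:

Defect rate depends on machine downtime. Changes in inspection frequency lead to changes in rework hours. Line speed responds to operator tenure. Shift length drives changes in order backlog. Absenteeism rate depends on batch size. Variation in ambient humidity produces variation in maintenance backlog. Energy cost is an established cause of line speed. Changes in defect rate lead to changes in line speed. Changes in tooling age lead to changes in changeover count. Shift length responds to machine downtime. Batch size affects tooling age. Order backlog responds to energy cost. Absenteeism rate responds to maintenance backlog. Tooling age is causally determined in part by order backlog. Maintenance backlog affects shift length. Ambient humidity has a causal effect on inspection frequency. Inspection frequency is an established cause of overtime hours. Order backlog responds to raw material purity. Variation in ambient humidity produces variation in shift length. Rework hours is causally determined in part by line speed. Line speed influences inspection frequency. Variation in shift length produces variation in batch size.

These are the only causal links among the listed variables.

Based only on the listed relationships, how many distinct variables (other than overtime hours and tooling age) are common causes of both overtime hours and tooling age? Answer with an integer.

3

The common causes are: ambient humidity (to overtime hours via ambient humidity → inspection frequency → overtime hours; to tooling age via ambient humidity → shift length → order backlog → tooling age); energy cost (to overtime hours via energy cost → line speed → inspection frequency → overtime hours; to tooling age via energy cost → order backlog → tooling age); machine downtime (to overtime hours via machine downtime → defect rate → line speed → inspection frequency → overtime hours; to tooling age via machine downtime → shift length → order backlog → tooling age).
Every other variable lacks a causal path to at least one of overtime hours and tooling age.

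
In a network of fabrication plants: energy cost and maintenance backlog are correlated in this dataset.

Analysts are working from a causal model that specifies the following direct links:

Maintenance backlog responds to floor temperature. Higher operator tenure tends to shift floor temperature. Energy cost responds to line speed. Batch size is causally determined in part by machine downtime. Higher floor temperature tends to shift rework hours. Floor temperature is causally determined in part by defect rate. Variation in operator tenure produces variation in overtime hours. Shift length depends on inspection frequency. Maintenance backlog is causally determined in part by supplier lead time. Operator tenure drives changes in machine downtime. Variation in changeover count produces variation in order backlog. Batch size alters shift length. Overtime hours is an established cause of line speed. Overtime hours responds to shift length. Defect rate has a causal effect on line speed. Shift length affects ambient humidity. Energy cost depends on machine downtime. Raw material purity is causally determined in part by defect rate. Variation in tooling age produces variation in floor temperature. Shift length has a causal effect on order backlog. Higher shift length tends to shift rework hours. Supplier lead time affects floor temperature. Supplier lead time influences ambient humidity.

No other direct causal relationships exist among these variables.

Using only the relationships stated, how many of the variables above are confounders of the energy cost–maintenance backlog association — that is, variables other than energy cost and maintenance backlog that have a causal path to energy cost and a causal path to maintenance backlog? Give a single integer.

2

The common causes are: defect rate (to energy cost via defect rate → line speed → energy cost; to maintenance backlog via defect rate → floor temperature → maintenance backlog); operator tenure (to energy cost via operator tenure → machine downtime → energy cost; to maintenance backlog via operator tenure → floor temperature → maintenance backlog).
Every other variable lacks a causal path to at least one of energy cost and maintenance backlog.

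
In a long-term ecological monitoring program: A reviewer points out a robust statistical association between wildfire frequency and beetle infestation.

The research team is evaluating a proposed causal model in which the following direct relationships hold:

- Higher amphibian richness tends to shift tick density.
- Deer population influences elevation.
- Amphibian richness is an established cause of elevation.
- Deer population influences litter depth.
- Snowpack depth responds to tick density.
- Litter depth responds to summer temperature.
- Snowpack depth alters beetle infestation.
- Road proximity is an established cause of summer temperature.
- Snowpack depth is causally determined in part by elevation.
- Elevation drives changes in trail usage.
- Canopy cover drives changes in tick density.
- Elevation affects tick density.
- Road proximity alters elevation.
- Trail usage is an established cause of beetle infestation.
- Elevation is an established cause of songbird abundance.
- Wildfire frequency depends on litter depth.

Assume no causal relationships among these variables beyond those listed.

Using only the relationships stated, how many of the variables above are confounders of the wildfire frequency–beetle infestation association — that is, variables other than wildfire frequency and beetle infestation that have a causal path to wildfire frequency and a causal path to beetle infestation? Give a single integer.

2

The common causes are: deer population (to wildfire frequency via deer population → litter depth → wildfire frequency; to beetle infestation via deer population → elevation → snowpack depth → beetle infestation); road proximity (to wildfire frequency via road proximity → summer temperature → litter depth → wildfire frequency; to beetle infestation via road proximity → elevation → snowpack depth → beetle infestation).
Every other variable lacks a causal path to at least one of wildfire frequency and beetle infestation.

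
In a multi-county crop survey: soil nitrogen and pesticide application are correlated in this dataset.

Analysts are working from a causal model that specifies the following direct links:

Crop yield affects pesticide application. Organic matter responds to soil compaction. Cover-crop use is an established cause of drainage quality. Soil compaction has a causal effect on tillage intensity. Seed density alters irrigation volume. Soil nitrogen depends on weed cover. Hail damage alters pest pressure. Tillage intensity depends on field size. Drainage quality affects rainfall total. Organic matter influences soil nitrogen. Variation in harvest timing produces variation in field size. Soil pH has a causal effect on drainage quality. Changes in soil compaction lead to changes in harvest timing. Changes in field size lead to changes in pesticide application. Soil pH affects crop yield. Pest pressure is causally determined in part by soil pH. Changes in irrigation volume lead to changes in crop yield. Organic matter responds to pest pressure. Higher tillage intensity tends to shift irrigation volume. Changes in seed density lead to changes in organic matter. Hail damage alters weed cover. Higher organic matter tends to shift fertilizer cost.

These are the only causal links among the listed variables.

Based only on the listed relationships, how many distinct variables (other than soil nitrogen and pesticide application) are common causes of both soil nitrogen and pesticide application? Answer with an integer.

3

The common causes are: seed density (to soil nitrogen via seed density → organic matter → soil nitrogen; to pesticide application via seed density → irrigation volume → crop yield → pesticide application); soil compaction (to soil nitrogen via soil compaction → organic matter → soil nitrogen; to pesticide application via soil compaction → harvest timing → field size → pesticide application); soil pH (to soil nitrogen via soil pH → pest pressure → organic matter → soil nitrogen; to pesticide application via soil pH → crop yield → pesticide application).
Every other variable lacks a causal path to at least one of soil nitrogen and pesticide application.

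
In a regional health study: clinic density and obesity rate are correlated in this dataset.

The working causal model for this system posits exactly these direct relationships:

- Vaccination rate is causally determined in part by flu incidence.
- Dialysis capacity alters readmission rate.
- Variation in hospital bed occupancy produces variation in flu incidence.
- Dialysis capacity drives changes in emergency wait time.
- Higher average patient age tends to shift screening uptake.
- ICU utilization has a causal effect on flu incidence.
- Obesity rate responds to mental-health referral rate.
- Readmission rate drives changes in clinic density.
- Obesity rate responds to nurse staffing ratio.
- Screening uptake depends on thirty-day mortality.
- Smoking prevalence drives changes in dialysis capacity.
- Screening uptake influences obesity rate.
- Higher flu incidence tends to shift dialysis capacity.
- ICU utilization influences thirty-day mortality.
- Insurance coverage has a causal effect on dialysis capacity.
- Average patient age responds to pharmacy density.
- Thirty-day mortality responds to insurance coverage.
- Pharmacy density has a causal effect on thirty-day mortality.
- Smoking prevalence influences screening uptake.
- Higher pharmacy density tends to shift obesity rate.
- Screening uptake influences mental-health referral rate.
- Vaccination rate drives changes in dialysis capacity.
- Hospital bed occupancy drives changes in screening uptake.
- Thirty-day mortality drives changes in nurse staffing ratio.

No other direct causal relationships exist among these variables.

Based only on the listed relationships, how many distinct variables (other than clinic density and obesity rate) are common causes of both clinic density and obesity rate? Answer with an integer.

The common causes are: ICU utilization (to clinic density via ICU utilization → flu incidence → dialysis capacity → readmission rate → clinic density; to obesity rate via ICU utilization → thirty-day mortality → nurse staffing ratio → obesity rate); hospital bed occupancy (to clinic density via hospital bed occupancy → flu incidence → dialysis capacity → readmission rate → clinic density; to obesity rate via hospital bed occupancy → screening uptake → obesity rate); insurance coverage (to clinic density via insurance coverage → dialysis capacity → readmission rate → clinic density; to obesity rate via insurance coverage → thirty-day mortality → nurse staffing ratio → obesity rate); smoking prevalence (to clinic density via smoking prevalence → dialysis capacity → readmission rate → clinic density; to obesity rate via smoking prevalence → screening uptake → obesity rate).
Every other variable lacks a causal path to at least one of clinic density and obesity rate.

4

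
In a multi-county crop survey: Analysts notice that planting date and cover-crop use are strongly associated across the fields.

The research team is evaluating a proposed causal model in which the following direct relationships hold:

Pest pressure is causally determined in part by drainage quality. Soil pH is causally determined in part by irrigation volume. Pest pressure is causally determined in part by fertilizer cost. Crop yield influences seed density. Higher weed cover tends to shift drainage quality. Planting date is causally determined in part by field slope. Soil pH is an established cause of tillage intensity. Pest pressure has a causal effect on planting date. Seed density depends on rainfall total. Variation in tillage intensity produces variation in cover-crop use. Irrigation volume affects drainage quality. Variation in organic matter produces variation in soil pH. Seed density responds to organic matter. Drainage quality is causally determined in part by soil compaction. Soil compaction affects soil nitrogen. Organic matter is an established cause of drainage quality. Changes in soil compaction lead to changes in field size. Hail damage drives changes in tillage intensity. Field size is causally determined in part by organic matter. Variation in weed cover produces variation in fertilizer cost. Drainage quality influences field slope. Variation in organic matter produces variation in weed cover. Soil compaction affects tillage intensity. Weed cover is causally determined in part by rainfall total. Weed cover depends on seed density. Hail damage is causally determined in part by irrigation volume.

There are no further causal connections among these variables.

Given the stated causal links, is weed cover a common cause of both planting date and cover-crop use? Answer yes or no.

Weed cover has no stated causal path to cover-crop use. A confounder must cause both variables, so weed cover does not qualify.

no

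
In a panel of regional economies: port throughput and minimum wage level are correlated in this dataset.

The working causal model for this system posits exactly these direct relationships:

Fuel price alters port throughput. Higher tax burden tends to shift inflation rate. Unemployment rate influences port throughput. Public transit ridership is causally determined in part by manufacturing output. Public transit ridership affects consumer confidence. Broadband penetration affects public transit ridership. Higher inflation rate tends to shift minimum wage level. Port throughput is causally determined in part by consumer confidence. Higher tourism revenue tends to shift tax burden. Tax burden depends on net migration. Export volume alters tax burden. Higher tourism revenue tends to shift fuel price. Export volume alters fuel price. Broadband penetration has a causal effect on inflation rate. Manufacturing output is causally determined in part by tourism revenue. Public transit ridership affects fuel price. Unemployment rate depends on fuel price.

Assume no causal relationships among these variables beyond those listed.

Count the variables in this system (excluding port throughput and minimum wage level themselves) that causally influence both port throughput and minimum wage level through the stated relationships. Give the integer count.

3

The common causes are: broadband penetration (to port throughput via broadband penetration → public transit ridership → fuel price → port throughput; to minimum wage level via broadband penetration → inflation rate → minimum wage level); export volume (to port throughput via export volume → fuel price → port throughput; to minimum wage level via export volume → tax burden → inflation rate → minimum wage level); tourism revenue (to port throughput via tourism revenue → fuel price → port throughput; to minimum wage level via tourism revenue → tax burden → inflation rate → minimum wage level).
Every other variable lacks a causal path to at least one of port throughput and minimum wage level.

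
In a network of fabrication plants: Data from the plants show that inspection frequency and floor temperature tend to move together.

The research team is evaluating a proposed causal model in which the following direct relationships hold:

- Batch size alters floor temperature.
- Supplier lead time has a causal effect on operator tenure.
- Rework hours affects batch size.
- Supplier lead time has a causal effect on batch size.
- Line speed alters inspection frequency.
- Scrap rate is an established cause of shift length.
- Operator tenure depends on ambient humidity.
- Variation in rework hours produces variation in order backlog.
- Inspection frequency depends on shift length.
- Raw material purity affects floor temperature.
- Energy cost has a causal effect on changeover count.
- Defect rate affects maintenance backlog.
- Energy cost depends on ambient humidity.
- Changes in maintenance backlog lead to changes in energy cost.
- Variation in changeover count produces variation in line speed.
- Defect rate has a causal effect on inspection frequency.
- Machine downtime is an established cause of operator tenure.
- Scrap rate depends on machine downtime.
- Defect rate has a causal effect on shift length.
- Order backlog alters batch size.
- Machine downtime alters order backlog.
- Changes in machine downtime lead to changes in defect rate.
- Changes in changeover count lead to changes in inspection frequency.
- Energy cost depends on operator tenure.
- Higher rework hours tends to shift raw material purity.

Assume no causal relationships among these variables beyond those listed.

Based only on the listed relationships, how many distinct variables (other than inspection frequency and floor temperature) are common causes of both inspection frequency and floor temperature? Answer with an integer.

2

The common causes are: machine downtime (to inspection frequency via machine downtime → defect rate → inspection frequency; to floor temperature via machine downtime → order backlog → batch size → floor temperature); supplier lead time (to inspection frequency via supplier lead time → operator tenure → energy cost → changeover count → inspection frequency; to floor temperature via supplier lead time → batch size → floor temperature).
Every other variable lacks a causal path to at least one of inspection frequency and floor temperature.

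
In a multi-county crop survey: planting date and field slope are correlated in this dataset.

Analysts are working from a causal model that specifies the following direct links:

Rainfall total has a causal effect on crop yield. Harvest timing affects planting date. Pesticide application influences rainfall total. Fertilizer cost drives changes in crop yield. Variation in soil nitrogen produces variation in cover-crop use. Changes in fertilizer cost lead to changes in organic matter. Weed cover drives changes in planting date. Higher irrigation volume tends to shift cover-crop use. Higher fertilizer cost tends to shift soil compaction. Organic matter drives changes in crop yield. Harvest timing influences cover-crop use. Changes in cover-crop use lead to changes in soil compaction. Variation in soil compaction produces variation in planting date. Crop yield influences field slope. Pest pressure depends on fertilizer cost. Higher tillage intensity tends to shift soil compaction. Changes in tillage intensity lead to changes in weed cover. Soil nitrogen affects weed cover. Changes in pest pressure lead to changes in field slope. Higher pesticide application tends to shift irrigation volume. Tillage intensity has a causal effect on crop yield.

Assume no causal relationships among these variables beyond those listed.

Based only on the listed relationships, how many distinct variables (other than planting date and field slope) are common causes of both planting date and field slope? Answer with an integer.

The common causes are: fertilizer cost (to planting date via fertilizer cost → soil compaction → planting date; to field slope via fertilizer cost → pest pressure → field slope); pesticide application (to planting date via pesticide application → irrigation volume → cover-crop use → soil compaction → planting date; to field slope via pesticide application → rainfall total → crop yield → field slope); tillage intensity (to planting date via tillage intensity → soil compaction → planting date; to field slope via tillage intensity → crop yield → field slope).
Every other variable lacks a causal path to at least one of planting date and field slope.

3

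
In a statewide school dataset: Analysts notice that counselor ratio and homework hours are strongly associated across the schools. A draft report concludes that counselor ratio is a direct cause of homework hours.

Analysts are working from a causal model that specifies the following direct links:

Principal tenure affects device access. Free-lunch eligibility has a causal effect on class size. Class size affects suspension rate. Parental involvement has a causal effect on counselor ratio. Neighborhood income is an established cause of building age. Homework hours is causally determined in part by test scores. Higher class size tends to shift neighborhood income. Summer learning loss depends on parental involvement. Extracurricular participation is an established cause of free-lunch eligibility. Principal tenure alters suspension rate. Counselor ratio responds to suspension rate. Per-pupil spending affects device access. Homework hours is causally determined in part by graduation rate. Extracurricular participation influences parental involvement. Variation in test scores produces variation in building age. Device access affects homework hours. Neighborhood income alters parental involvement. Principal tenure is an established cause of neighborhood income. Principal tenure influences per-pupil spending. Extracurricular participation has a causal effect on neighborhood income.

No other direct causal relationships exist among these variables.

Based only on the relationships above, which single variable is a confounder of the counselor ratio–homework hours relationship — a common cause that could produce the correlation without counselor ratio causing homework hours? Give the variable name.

Principal tenure has a causal path to counselor ratio (principal tenure → suspension rate → counselor ratio) and a separate causal path to homework hours (principal tenure → device access → homework hours), so it is a common cause of both.
No stated relationship gives counselor ratio a causal route to homework hours, so the correlation is explained by the shared upstream cause rather than a direct effect.

principal tenure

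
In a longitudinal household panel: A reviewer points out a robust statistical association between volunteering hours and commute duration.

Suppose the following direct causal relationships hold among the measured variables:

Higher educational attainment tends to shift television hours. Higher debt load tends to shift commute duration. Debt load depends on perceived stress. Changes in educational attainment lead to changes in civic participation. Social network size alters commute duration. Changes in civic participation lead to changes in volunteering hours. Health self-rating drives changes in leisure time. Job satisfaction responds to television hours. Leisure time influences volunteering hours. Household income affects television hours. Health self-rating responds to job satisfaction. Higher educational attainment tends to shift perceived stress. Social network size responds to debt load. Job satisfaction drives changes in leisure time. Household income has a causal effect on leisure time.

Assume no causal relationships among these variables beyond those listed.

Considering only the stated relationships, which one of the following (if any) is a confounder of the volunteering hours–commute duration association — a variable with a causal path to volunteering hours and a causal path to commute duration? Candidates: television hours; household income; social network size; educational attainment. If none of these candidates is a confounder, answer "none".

Educational attainment causes volunteering hours (educational attainment → civic participation → volunteering hours) and also causes commute duration (educational attainment → perceived stress → debt load → commute duration); it is a common cause of both.
Each of the other candidates lacks a causal path to at least one of volunteering hours and commute duration, so they do not confound the relationship.

educational attainment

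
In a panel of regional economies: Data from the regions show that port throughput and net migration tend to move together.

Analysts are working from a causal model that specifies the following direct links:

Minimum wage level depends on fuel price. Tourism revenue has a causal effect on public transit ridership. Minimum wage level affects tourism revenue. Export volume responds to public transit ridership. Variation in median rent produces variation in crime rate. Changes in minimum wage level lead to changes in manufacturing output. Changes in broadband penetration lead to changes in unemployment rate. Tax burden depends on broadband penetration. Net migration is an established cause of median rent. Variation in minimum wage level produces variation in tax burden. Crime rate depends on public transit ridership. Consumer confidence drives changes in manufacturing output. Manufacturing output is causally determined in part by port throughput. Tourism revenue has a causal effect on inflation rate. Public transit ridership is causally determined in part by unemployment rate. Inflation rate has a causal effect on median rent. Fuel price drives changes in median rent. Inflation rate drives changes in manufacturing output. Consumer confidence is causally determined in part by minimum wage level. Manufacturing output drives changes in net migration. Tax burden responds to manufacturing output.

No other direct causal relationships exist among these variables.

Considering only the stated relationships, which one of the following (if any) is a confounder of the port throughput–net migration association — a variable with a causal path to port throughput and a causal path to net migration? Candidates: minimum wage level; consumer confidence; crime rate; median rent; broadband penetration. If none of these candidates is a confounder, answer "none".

none

None of the listed candidates has causal paths to both port throughput and net migration in the stated relationships, so none is a common cause.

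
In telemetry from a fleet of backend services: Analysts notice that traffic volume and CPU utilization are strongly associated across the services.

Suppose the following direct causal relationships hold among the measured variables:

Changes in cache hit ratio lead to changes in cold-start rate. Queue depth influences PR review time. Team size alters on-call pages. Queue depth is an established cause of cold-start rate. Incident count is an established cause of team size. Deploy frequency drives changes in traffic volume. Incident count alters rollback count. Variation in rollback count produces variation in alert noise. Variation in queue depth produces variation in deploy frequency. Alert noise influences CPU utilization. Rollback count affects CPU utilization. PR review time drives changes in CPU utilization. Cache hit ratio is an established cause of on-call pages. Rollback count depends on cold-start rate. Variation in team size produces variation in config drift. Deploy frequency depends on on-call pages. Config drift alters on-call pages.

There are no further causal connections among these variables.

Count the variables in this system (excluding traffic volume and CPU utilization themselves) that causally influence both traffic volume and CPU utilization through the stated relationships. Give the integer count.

3

The common causes are: cache hit ratio (to traffic volume via cache hit ratio → on-call pages → deploy frequency → traffic volume; to CPU utilization via cache hit ratio → cold-start rate → rollback count → CPU utilization); incident count (to traffic volume via incident count → team size → on-call pages → deploy frequency → traffic volume; to CPU utilization via incident count → rollback count → CPU utilization); queue depth (to traffic volume via queue depth → deploy frequency → traffic volume; to CPU utilization via queue depth → PR review time → CPU utilization).
Every other variable lacks a causal path to at least one of traffic volume and CPU utilization.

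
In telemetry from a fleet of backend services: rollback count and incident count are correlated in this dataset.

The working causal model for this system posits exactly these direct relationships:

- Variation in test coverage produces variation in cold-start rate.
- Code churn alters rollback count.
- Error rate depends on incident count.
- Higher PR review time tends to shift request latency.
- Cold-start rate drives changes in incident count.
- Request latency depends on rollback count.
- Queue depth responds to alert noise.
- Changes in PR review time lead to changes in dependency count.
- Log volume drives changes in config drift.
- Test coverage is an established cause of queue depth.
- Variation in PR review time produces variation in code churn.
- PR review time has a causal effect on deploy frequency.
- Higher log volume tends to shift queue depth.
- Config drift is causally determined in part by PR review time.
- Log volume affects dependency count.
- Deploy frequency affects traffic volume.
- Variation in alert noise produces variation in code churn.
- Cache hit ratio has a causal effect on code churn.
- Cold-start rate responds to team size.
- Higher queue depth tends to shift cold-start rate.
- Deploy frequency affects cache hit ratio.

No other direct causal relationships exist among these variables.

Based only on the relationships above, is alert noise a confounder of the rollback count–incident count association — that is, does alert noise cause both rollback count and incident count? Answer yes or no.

Alert noise has a causal path to rollback count (alert noise → code churn → rollback count) and to incident count (alert noise → queue depth → cold-start rate → incident count), so it is a common cause of both — a confounder.

yes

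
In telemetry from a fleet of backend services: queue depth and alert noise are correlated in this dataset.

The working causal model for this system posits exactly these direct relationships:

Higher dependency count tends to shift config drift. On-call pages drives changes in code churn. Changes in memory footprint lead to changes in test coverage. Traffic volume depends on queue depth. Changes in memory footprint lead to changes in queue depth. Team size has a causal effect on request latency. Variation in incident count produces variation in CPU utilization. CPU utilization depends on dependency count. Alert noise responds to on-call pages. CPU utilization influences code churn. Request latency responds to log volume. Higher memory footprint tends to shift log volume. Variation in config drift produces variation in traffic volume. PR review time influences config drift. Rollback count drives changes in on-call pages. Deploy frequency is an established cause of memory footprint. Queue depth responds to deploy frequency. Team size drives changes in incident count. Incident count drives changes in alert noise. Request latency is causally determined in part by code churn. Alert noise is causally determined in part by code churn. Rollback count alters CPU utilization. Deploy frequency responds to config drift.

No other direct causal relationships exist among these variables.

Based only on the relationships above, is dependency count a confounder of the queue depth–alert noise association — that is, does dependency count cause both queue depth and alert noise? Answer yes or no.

Dependency count has a causal path to queue depth (dependency count → config drift → deploy frequency → queue depth) and to alert noise (dependency count → CPU utilization → code churn → alert noise), so it is a common cause of both — a confounder.

yes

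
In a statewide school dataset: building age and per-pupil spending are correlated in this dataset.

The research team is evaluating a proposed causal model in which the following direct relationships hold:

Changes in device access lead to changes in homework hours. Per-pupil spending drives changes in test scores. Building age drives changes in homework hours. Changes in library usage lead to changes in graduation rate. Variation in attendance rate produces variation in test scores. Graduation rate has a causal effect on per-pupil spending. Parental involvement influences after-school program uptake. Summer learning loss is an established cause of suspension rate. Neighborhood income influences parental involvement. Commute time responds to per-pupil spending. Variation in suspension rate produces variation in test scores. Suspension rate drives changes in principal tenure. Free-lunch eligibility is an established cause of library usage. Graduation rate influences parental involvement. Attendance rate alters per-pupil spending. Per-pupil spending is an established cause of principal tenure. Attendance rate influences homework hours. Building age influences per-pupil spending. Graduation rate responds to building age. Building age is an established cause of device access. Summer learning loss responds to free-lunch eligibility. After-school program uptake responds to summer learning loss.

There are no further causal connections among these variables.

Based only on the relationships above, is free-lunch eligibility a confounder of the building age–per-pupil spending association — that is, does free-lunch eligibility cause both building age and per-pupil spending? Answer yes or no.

Free-lunch eligibility has no stated causal path to building age. A confounder must cause both variables, so free-lunch eligibility does not qualify.

no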